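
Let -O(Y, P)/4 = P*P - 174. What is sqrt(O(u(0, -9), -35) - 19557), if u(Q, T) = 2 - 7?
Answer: I*sqrt(23761) ≈ 154.15*I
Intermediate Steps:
u(Q, T) = -5
O(Y, P) = 696 - 4*P**2 (O(Y, P) = -4*(P*P - 174) = -4*(P**2 - 174) = -4*(-174 + P**2) = 696 - 4*P**2)
sqrt(O(u(0, -9), -35) - 19557) = sqrt((696 - 4*(-35)**2) - 19557) = sqrt((696 - 4*1225) - 19557) = sqrt((696 - 4900) - 19557) = sqrt(-4204 - 19557) = sqrt(-23761) = I*sqrt(23761)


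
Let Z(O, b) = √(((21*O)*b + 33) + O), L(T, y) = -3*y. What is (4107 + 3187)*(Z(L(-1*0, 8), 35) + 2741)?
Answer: 19992854 + 21882*I*√1959 ≈ 1.9993e+7 + 9.6851e+5*I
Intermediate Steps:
Z(O, b) = √(33 + O + 21*O*b) (Z(O, b) = √((21*O*b + 33) + O) = √((33 + 21*O*b) + O) = √(33 + O + 21*O*b))
(4107 + 3187)*(Z(L(-1*0, 8), 35) + 2741) = (4107 + 3187)*(√(33 - 3*8 + 21*(-3*8)*35) + 2741) = 7294*(√(33 - 24 + 21*(-24)*35) + 2741) = 7294*(√(33 - 24 - 17640) + 2741) = 7294*(√(-17631) + 2741) = 7294*(3*I*√1959 + 2741) = 7294*(2741 + 3*I*√1959) = 19992854 + 21882*I*√1959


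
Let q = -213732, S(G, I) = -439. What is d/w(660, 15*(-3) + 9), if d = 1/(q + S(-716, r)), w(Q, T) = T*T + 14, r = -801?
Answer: -1/280564010 ≈ -3.5642e-9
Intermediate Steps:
w(Q, T) = 14 + T² (w(Q, T) = T² + 14 = 14 + T²)
d = -1/214171 (d = 1/(-213732 - 439) = 1/(-214171) = -1/214171 ≈ -4.6692e-6)
d/w(660, 15*(-3) + 9) = -1/(214171*(14 + (15*(-3) + 9)²)) = -1/(214171*(14 + (-45 + 9)²)) = -1/(214171*(14 + (-36)²)) = -1/(214171*(14 + 1296)) = -1/214171/1310 = -1/214171*1/1310 = -1/280564010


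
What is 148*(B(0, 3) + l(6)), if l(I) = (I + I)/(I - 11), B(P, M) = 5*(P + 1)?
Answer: 1924/5 ≈ 384.80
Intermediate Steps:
B(P, M) = 5 + 5*P (B(P, M) = 5*(1 + P) = 5 + 5*P)
l(I) = 2*I/(-11 + I) (l(I) = (2*I)/(-11 + I) = 2*I/(-11 + I))
148*(B(0, 3) + l(6)) = 148*((5 + 5*0) + 2*6/(-11 + 6)) = 148*((5 + 0) + 2*6/(-5)) = 148*(5 + 2*6*(-⅕)) = 148*(5 - 12/5) = 148*(13/5) = 1924/5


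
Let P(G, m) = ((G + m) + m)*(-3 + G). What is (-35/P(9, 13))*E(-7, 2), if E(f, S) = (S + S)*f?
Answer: 14/3 ≈ 4.6667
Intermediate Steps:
E(f, S) = 2*S*f (E(f, S) = (2*S)*f = 2*S*f)
P(G, m) = (-3 + G)*(G + 2*m) (P(G, m) = (G + 2*m)*(-3 + G) = (-3 + G)*(G + 2*m))
(-35/P(9, 13))*E(-7, 2) = (-35/(9² - 6*13 - 3*9 + 2*9*13))*(2*2*(-7)) = -35/(81 - 78 - 27 + 234)*(-28) = -35/210*(-28) = -35*1/210*(-28) = -⅙*(-28) = 14/3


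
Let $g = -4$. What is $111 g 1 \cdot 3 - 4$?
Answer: $-1336$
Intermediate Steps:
$111 g 1 \cdot 3 - 4 = 111 \left(-4\right) 1 \cdot 3 - 4 = 111 \left(\left(-4\right) 3\right) - 4 = 111 \left(-12\right) - 4 = -1332 - 4 = -1336$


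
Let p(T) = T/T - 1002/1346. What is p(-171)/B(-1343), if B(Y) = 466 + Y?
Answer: -172/590221 ≈ -0.00029142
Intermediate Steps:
p(T) = 172/673 (p(T) = 1 - 1002*1/1346 = 1 - 501/673 = 172/673)
p(-171)/B(-1343) = 172/(673*(466 - 1343)) = (172/673)/(-877) = (172/673)*(-1/877) = -172/590221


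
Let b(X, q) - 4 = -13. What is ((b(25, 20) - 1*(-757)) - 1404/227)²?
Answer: 28355865664/51529 ≈ 5.5029e+5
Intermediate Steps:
b(X, q) = -9 (b(X, q) = 4 - 13 = -9)
((b(25, 20) - 1*(-757)) - 1404/227)² = ((-9 - 1*(-757)) - 1404/227)² = ((-9 + 757) - 1404*1/227)² = (748 - 1404/227)² = (168392/227)² = 28355865664/51529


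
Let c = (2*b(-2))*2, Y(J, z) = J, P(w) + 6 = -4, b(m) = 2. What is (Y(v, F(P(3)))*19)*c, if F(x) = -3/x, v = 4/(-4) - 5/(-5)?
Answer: 0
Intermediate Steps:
P(w) = -10 (P(w) = -6 - 4 = -10)
v = 0 (v = 4*(-¼) - 5*(-⅕) = -1 + 1 = 0)
c = 8 (c = (2*2)*2 = 4*2 = 8)
(Y(v, F(P(3)))*19)*c = (0*19)*8 = 0*8 = 0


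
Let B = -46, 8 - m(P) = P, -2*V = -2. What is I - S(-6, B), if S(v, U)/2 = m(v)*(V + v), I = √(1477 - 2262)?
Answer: 140 + I*√785 ≈ 140.0 + 28.018*I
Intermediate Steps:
V = 1 (V = -½*(-2) = 1)
I = I*√785 (I = √(-785) = I*√785 ≈ 28.018*I)
m(P) = 8 - P
S(v, U) = 2*(1 + v)*(8 - v) (S(v, U) = 2*((8 - v)*(1 + v)) = 2*((1 + v)*(8 - v)) = 2*(1 + v)*(8 - v))
I - S(-6, B) = I*√785 - (-2)*(1 - 6)*(-8 - 6) = I*√785 - (-2)*(-5)*(-14) = I*√785 - 1*(-140) = I*√785 + 140 = 140 + I*√785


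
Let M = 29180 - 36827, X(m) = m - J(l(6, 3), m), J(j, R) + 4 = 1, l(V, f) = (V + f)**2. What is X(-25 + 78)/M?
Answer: -56/7647 ≈ -0.0073231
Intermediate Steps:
J(j, R) = -3 (J(j, R) = -4 + 1 = -3)
X(m) = 3 + m (X(m) = m - 1*(-3) = m + 3 = 3 + m)
M = -7647
X(-25 + 78)/M = (3 + (-25 + 78))/(-7647) = (3 + 53)*(-1/7647) = 56*(-1/7647) = -56/7647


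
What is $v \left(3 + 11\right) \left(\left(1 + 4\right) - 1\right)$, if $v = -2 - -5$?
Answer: $168$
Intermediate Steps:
$v = 3$ ($v = -2 + 5 = 3$)
$v \left(3 + 11\right) \left(\left(1 + 4\right) - 1\right) = 3 \left(3 + 11\right) \left(\left(1 + 4\right) - 1\right) = 3 \cdot 14 \left(5 - 1\right) = 3 \cdot 14 \cdot 4 = 3 \cdot 56 = 168$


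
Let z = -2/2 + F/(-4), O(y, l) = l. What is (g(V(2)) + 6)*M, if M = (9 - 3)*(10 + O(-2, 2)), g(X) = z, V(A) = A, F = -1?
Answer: 378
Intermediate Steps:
z = -3/4 (z = -2/2 - 1/(-4) = -2*1/2 - 1*(-1/4) = -1 + 1/4 = -3/4 ≈ -0.75000)
g(X) = -3/4
M = 72 (M = (9 - 3)*(10 + 2) = 6*12 = 72)
(g(V(2)) + 6)*M = (-3/4 + 6)*72 = (21/4)*72 = 378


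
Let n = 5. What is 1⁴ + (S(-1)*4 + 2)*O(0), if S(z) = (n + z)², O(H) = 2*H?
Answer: 1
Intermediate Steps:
S(z) = (5 + z)²
1⁴ + (S(-1)*4 + 2)*O(0) = 1⁴ + ((5 - 1)²*4 + 2)*(2*0) = 1 + (4²*4 + 2)*0 = 1 + (16*4 + 2)*0 = 1 + (64 + 2)*0 = 1 + 66*0 = 1 + 0 = 1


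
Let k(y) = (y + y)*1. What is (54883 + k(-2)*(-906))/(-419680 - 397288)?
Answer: -58507/816968 ≈ -0.071615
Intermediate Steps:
k(y) = 2*y (k(y) = (2*y)*1 = 2*y)
(54883 + k(-2)*(-906))/(-419680 - 397288) = (54883 + (2*(-2))*(-906))/(-419680 - 397288) = (54883 - 4*(-906))/(-816968) = (54883 + 3624)*(-1/816968) = 58507*(-1/816968) = -58507/816968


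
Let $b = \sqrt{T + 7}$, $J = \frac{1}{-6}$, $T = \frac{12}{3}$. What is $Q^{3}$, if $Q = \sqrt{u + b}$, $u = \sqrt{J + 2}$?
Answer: $\frac{\sqrt{6} \left(\sqrt{66} + 6 \sqrt{11}\right)^{\frac{3}{2}}}{36} \approx 10.094$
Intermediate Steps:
$T = 4$ ($T = 12 \cdot \frac{1}{3} = 4$)
$J = - \frac{1}{6} \approx -0.16667$
$u = \frac{\sqrt{66}}{6}$ ($u = \sqrt{- \frac{1}{6} + 2} = \sqrt{\frac{11}{6}} = \frac{\sqrt{66}}{6} \approx 1.354$)
$b = \sqrt{11}$ ($b = \sqrt{4 + 7} = \sqrt{11} \approx 3.3166$)
$Q = \sqrt{\sqrt{11} + \frac{\sqrt{66}}{6}}$ ($Q = \sqrt{\frac{\sqrt{66}}{6} + \sqrt{11}} = \sqrt{\sqrt{11} + \frac{\sqrt{66}}{6}} \approx 2.1612$)
$Q^{3} = \left(\frac{\sqrt{6 \sqrt{66} + 36 \sqrt{11}}}{6}\right)^{3} = \frac{\left(6 \sqrt{66} + 36 \sqrt{11}\right)^{\frac{3}{2}}}{216}$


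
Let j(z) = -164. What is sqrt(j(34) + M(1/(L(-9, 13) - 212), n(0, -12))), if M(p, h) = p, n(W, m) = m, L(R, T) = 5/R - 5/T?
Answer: I*sqrt(101798927882)/24914 ≈ 12.806*I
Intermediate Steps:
L(R, T) = -5/T + 5/R
sqrt(j(34) + M(1/(L(-9, 13) - 212), n(0, -12))) = sqrt(-164 + 1/((-5/13 + 5/(-9)) - 212)) = sqrt(-164 + 1/((-5*1/13 + 5*(-1/9)) - 212)) = sqrt(-164 + 1/((-5/13 - 5/9) - 212)) = sqrt(-164 + 1/(-110/117 - 212)) = sqrt(-164 + 1/(-24914/117)) = sqrt(-164 - 117/24914) = sqrt(-4086013/24914) = I*sqrt(101798927882)/24914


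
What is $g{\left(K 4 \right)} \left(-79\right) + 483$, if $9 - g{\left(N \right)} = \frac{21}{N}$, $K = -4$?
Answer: $- \frac{5307}{16} \approx -331.69$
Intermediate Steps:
$g{\left(N \right)} = 9 - \frac{21}{N}$
$g{\left(K 4 \right)} \left(-79\right) + 483 = \left(9 - \frac{21}{\left(-4\right) 4}\right) \left(-79\right) + 483 = \left(9 - \frac{21}{-16}\right) \left(-79\right) + 483 = \left(9 - - \frac{21}{16}\right) \left(-79\right) + 483 = \left(9 + \frac{21}{16}\right) \left(-79\right) + 483 = \frac{165}{16} \left(-79\right) + 483 = - \frac{13035}{16} + 483 = - \frac{5307}{16}$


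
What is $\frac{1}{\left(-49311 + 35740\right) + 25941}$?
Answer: $\frac{1}{12370} \approx 8.0841 \cdot 10^{-5}$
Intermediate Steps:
$\frac{1}{\left(-49311 + 35740\right) + 25941} = \frac{1}{-13571 + 25941} = \frac{1}{12370}$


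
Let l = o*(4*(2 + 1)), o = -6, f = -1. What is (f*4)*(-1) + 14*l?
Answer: -1004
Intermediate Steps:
l = -72 (l = -24*(2 + 1) = -24*3 = -6*12 = -72)
(f*4)*(-1) + 14*l = -1*4*(-1) + 14*(-72) = -4*(-1) - 1008 = 4 - 1008 = -1004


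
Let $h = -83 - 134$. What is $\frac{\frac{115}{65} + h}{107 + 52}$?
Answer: $- \frac{2798}{2067} \approx -1.3537$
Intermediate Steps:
$h = -217$
$\frac{\frac{115}{65} + h}{107 + 52} = \frac{\frac{115}{65} - 217}{107 + 52} = \frac{115 \cdot \frac{1}{65} - 217}{159} = \left(\frac{23}{13} - 217\right) \frac{1}{159} = \left(- \frac{2798}{13}\right) \frac{1}{159} = - \frac{2798}{2067}$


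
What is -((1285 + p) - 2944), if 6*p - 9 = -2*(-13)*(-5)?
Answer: 10075/6 ≈ 1679.2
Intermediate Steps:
p = -121/6 (p = 3/2 + (-2*(-13)*(-5))/6 = 3/2 + (26*(-5))/6 = 3/2 + (⅙)*(-130) = 3/2 - 65/3 = -121/6 ≈ -20.167)
-((1285 + p) - 2944) = -((1285 - 121/6) - 2944) = -(7589/6 - 2944) = -1*(-10075/6) = 10075/6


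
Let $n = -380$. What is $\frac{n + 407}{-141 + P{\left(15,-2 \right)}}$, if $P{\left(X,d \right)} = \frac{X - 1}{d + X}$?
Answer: $- \frac{351}{1819} \approx -0.19296$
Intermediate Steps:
$P{\left(X,d \right)} = \frac{-1 + X}{X + d}$
$\frac{n + 407}{-141 + P{\left(15,-2 \right)}} = \frac{-380 + 407}{-141 + \frac{-1 + 15}{15 - 2}} = \frac{27}{-141 + \frac{1}{13} \cdot 14} = \frac{27}{-141 + \frac{14}{13}} = \frac{27}{- \frac{1819}{13}} = 27 \left(- \frac{13}{1819}\right) = - \frac{351}{1819}$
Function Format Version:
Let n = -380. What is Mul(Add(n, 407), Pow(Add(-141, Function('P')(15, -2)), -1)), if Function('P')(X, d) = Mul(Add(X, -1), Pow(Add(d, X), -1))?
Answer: Rational(-351, 1819) ≈ -0.19296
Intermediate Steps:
Function('P')(X, d) = Mul(Pow(Add(X, d), -1), Add(-1, X)) (Function('P')(X, d) = Mul(Add(-1, X), Pow(Add(X, d), -1)) = Mul(Pow(Add(X, d), -1), Add(-1, X)))
Mul(Add(n, 407), Pow(Add(-141, Function('P')(15, -2)), -1)) = Mul(Add(-380, 407), Pow(Add(-141, Mul(Pow(Add(15, -2), -1), Add(-1, 15))), -1)) = Mul(27, Pow(Add(-141, Mul(Pow(13, -1), 14)), -1)) = Mul(27, Pow(Add(-141, Mul(Rational(1, 13), 14)), -1)) = Mul(27, Pow(Add(-141, Rational(14, 13)), -1)) = Mul(27, Pow(Rational(-1819, 13), -1)) = Mul(27, Rational(-13, 1819)) = Rational(-351, 1819)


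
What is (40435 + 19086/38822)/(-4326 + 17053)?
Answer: 784893328/247043797 ≈ 3.1771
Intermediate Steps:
(40435 + 19086/38822)/(-4326 + 17053) = (40435 + 19086*(1/38822))/12727 = (40435 + 9543/19411)*(1/12727) = (784893328/19411)*(1/12727) = 784893328/247043797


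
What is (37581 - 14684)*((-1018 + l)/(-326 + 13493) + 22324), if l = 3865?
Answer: 320495801935/627 ≈ 5.1116e+8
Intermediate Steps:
(37581 - 14684)*((-1018 + l)/(-326 + 13493) + 22324) = (37581 - 14684)*((-1018 + 3865)/(-326 + 13493) + 22324) = 22897*(2847/13167 + 22324) = 22897*(2847*(1/13167) + 22324) = 22897*(949/4389 + 22324) = 22897*(97980985/4389) = 320495801935/627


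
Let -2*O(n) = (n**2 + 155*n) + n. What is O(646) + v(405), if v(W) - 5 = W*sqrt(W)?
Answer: -259041 + 3645*sqrt(5) ≈ -2.5089e+5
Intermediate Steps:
O(n) = -78*n - n**2/2 (O(n) = -((n**2 + 155*n) + n)/2 = -(n**2 + 156*n)/2 = -78*n - n**2/2)
v(W) = 5 + W**(3/2) (v(W) = 5 + W*sqrt(W) = 5 + W**(3/2))
O(646) + v(405) = -1/2*646*(156 + 646) + (5 + 405**(3/2)) = -1/2*646*802 + (5 + 3645*sqrt(5)) = -259046 + (5 + 3645*sqrt(5)) = -259041 + 3645*sqrt(5)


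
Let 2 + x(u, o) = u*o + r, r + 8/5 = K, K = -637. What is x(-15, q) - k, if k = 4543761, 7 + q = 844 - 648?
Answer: -22736183/5 ≈ -4.5472e+6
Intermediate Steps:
q = 189 (q = -7 + (844 - 648) = -7 + 196 = 189)
r = -3193/5 (r = -8/5 - 637 = -3193/5 ≈ -638.60)
x(u, o) = -3203/5 + o*u (x(u, o) = -2 + (u*o - 3193/5) = -2 + (o*u - 3193/5) = -2 + (-3193/5 + o*u) = -3203/5 + o*u)
x(-15, q) - k = (-3203/5 + 189*(-15)) - 1*4543761 = (-3203/5 - 2835) - 4543761 = -17378/5 - 4543761 = -22736183/5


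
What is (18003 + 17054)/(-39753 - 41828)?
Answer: -35057/81581 ≈ -0.42972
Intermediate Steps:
(18003 + 17054)/(-39753 - 41828) = 35057/(-81581) = 35057*(-1/81581) = -35057/81581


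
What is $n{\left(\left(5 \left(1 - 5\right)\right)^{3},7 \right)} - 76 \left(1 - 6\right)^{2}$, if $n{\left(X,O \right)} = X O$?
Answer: $-57900$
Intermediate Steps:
$n{\left(X,O \right)} = O X$
$n{\left(\left(5 \left(1 - 5\right)\right)^{3},7 \right)} - 76 \left(1 - 6\right)^{2} = 7 \left(5 \left(1 - 5\right)\right)^{3} - 76 \left(1 - 6\right)^{2} = 7 \left(5 \left(-4\right)\right)^{3} - 76 \left(1 - 6\right)^{2} = 7 \left(-20\right)^{3} - 76 \left(-5\right)^{2} = 7 \left(-8000\right) - 1900 = -56000 - 1900 = -57900$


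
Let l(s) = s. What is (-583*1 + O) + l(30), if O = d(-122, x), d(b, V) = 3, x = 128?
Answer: -550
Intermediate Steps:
O = 3
(-583*1 + O) + l(30) = (-583*1 + 3) + 30 = (-583 + 3) + 30 = -580 + 30 = -550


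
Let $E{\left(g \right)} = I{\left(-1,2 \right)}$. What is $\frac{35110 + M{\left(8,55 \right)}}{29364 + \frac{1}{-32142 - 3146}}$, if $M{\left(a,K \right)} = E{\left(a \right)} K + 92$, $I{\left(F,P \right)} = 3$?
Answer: $\frac{1248030696}{1036196831} \approx 1.2044$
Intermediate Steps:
$E{\left(g \right)} = 3$
$M{\left(a,K \right)} = 92 + 3 K$ ($M{\left(a,K \right)} = 3 K + 92 = 92 + 3 K$)
$\frac{35110 + M{\left(8,55 \right)}}{29364 + \frac{1}{-32142 - 3146}} = \frac{35110 + \left(92 + 3 \cdot 55\right)}{29364 + \frac{1}{-32142 - 3146}} = \frac{35110 + \left(92 + 165\right)}{29364 + \frac{1}{-35288}} = \frac{35110 + 257}{29364 - \frac{1}{35288}} = \frac{35367}{\frac{1036196831}{35288}} = 35367 \cdot \frac{35288}{1036196831} = \frac{1248030696}{1036196831}$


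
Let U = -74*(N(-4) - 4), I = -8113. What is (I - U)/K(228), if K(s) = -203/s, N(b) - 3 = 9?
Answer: 1714788/203 ≈ 8447.2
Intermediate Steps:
N(b) = 12 (N(b) = 3 + 9 = 12)
U = -592 (U = -74*(12 - 4) = -74*8 = -592)
(I - U)/K(228) = (-8113 - 1*(-592))/((-203/228)) = (-8113 + 592)/((-203*1/228)) = -7521/(-203/228) = -7521*(-228/203) = 1714788/203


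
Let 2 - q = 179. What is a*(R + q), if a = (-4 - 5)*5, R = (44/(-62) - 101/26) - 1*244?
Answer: 15436305/806 ≈ 19152.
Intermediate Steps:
q = -177 (q = 2 - 1*179 = 2 - 179 = -177)
R = -200367/806 (R = (44*(-1/62) - 101*1/26) - 244 = (-22/31 - 101/26) - 244 = -3703/806 - 244 = -200367/806 ≈ -248.59)
a = -45 (a = -9*5 = -45)
a*(R + q) = -45*(-200367/806 - 177) = -45*(-343029/806) = 15436305/806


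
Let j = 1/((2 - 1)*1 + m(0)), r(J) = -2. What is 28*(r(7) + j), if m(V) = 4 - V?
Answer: -252/5 ≈ -50.400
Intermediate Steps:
j = ⅕ (j = 1/((2 - 1)*1 + (4 - 1*0)) = 1/(1*1 + (4 + 0)) = 1/(1 + 4) = 1/5 = ⅕ ≈ 0.20000)
28*(r(7) + j) = 28*(-2 + ⅕) = 28*(-9/5) = -252/5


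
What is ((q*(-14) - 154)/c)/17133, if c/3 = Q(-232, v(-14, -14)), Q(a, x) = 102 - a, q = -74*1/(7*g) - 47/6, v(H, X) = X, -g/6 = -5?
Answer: -197/85836330 ≈ -2.2951e-6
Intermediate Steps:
g = 30 (g = -6*(-5) = 30)
q = -573/70 (q = -74/(7*30) - 47/6 = -74/210 - 47*⅙ = -74*1/210 - 47/6 = -37/105 - 47/6 = -573/70 ≈ -8.1857)
c = 1002 (c = 3*(102 - 1*(-232)) = 3*(102 + 232) = 3*334 = 1002)
((q*(-14) - 154)/c)/17133 = ((-573/70*(-14) - 154)/1002)/17133 = ((573/5 - 154)*(1/1002))*(1/17133) = -197/5*1/1002*(1/17133) = -197/5010*1/17133 = -197/85836330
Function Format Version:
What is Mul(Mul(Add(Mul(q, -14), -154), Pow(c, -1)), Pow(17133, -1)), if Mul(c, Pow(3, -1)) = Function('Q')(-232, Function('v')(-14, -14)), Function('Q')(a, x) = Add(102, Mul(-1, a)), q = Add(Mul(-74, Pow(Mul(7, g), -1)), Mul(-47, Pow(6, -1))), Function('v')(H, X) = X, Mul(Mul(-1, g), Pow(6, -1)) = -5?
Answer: Rational(-197, 85836330) ≈ -2.2951e-6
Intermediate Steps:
g = 30 (g = Mul(-6, -5) = 30)
q = Rational(-573, 70) (q = Add(Mul(-74, Pow(Mul(7, 30), -1)), Mul(-47, Pow(6, -1))) = Add(Mul(-74, Pow(210, -1)), Mul(-47, Rational(1, 6))) = Add(Mul(-74, Rational(1, 210)), Rational(-47, 6)) = Add(Rational(-37, 105), Rational(-47, 6)) = Rational(-573, 70) ≈ -8.1857)
c = 1002 (c = Mul(3, Add(102, Mul(-1, -232))) = Mul(3, Add(102, 232)) = Mul(3, 334) = 1002)
Mul(Mul(Add(Mul(q, -14), -154), Pow(c, -1)), Pow(17133, -1)) = Mul(Mul(Add(Mul(Rational(-573, 70), -14), -154), Pow(1002, -1)), Pow(17133, -1)) = Mul(Mul(Add(Rational(573, 5), -154), Rational(1, 1002)), Rational(1, 17133)) = Mul(Mul(Rational(-197, 5), Rational(1, 1002)), Rational(1, 17133)) = Mul(Rational(-197, 5010), Rational(1, 17133)) = Rational(-197, 85836330)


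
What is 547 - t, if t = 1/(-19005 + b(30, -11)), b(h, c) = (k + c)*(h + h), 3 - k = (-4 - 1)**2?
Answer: 11478796/20985 ≈ 547.00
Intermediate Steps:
k = -22 (k = 3 - (-4 - 1)**2 = 3 - 1*(-5)**2 = 3 - 1*25 = 3 - 25 = -22)
b(h, c) = 2*h*(-22 + c) (b(h, c) = (-22 + c)*(h + h) = (-22 + c)*(2*h) = 2*h*(-22 + c))
t = -1/20985 (t = 1/(-19005 + 2*30*(-22 - 11)) = 1/(-19005 + 2*30*(-33)) = 1/(-19005 - 1980) = 1/(-20985) = -1/20985 ≈ -4.7653e-5)
547 - t = 547 - 1*(-1/20985) = 547 + 1/20985 = 11478796/20985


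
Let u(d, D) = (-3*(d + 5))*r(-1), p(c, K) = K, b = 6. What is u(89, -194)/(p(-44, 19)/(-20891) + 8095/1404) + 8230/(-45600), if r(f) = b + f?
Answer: -14517347991299/59310155280 ≈ -244.77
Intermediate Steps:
r(f) = 6 + f
u(d, D) = -75 - 15*d (u(d, D) = (-3*(d + 5))*(6 - 1) = -3*(5 + d)*5 = (-15 - 3*d)*5 = -75 - 15*d)
u(89, -194)/(p(-44, 19)/(-20891) + 8095/1404) + 8230/(-45600) = (-75 - 15*89)/(19/(-20891) + 8095/1404) + 8230/(-45600) = (-75 - 1335)/(19*(-1/20891) + 8095*(1/1404)) + 8230*(-1/45600) = -1410/(-19/20891 + 8095/1404) - 823/4560 = -1410/13006613/2256228 - 823/4560 = -1410*2256228/13006613 - 823/4560 = -3181281480/13006613 - 823/4560 = -14517347991299/59310155280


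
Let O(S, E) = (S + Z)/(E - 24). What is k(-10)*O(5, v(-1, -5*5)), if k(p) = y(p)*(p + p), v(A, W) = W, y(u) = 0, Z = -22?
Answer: 0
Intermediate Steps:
O(S, E) = (-22 + S)/(-24 + E) (O(S, E) = (S - 22)/(E - 24) = (-22 + S)/(-24 + E))
k(p) = 0 (k(p) = 0*(p + p) = 0*(2*p) = 0)
k(-10)*O(5, v(-1, -5*5)) = 0*((-22 + 5)/(-24 - 5*5)) = 0*(-17/(-24 - 25)) = 0*(-17/(-49)) = 0*(-1/49*(-17)) = 0*(17/49) = 0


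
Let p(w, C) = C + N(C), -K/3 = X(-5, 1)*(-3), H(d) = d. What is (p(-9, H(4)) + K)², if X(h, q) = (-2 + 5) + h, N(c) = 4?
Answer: 100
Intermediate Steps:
X(h, q) = 3 + h
K = -18 (K = -3*(3 - 5)*(-3) = -(-6)*(-3) = -3*6 = -18)
p(w, C) = 4 + C (p(w, C) = C + 4 = 4 + C)
(p(-9, H(4)) + K)² = ((4 + 4) - 18)² = (8 - 18)² = (-10)² = 100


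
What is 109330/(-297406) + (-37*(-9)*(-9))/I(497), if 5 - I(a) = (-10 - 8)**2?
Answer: 428224756/47436257 ≈ 9.0274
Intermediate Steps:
I(a) = -319 (I(a) = 5 - (-10 - 8)**2 = 5 - 1*(-18)**2 = 5 - 1*324 = 5 - 324 = -319)
109330/(-297406) + (-37*(-9)*(-9))/I(497) = 109330/(-297406) + (-37*(-9)*(-9))/(-319) = 109330*(-1/297406) + (333*(-9))*(-1/319) = -54665/148703 - 2997*(-1/319) = -54665/148703 + 2997/319 = 428224756/47436257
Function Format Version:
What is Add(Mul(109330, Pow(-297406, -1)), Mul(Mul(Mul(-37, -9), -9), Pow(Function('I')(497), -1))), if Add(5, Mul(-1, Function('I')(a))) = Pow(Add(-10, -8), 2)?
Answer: Rational(428224756, 47436257) ≈ 9.0274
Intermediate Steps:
Function('I')(a) = -319 (Function('I')(a) = Add(5, Mul(-1, Pow(Add(-10, -8), 2))) = Add(5, Mul(-1, Pow(-18, 2))) = Add(5, Mul(-1, 324)) = Add(5, -324) = -319)
Add(Mul(109330, Pow(-297406, -1)), Mul(Mul(Mul(-37, -9), -9), Pow(Function('I')(497), -1))) = Add(Mul(109330, Pow(-297406, -1)), Mul(Mul(Mul(-37, -9), -9), Pow(-319, -1))) = Add(Mul(109330, Rational(-1, 297406)), Mul(Mul(333, -9), Rational(-1, 319))) = Add(Rational(-54665, 148703), Mul(-2997, Rational(-1, 319))) = Add(Rational(-54665, 148703), Rational(2997, 319)) = Rational(428224756, 47436257)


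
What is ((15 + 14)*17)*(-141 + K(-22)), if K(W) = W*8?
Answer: -156281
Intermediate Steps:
K(W) = 8*W
((15 + 14)*17)*(-141 + K(-22)) = ((15 + 14)*17)*(-141 + 8*(-22)) = (29*17)*(-141 - 176) = 493*(-317) = -156281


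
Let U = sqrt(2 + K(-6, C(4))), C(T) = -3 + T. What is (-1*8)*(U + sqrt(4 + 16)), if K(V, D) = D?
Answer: -16*sqrt(5) - 8*sqrt(3) ≈ -49.633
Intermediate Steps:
U = sqrt(3) (U = sqrt(2 + (-3 + 4)) = sqrt(2 + 1) = sqrt(3) ≈ 1.7320)
(-1*8)*(U + sqrt(4 + 16)) = (-1*8)*(sqrt(3) + sqrt(4 + 16)) = -8*(sqrt(3) + sqrt(20)) = -8*(sqrt(3) + 2*sqrt(5)) = -16*sqrt(5) - 8*sqrt(3)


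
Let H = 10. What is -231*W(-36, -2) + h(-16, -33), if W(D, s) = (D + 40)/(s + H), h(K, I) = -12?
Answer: -255/2 ≈ -127.50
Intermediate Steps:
W(D, s) = (40 + D)/(10 + s) (W(D, s) = (D + 40)/(s + 10) = (40 + D)/(10 + s))
-231*W(-36, -2) + h(-16, -33) = -231*(40 - 36)/(10 - 2) - 12 = -231*4/8 - 12 = -231*1/2 - 12 = -231/2 - 12 = -255/2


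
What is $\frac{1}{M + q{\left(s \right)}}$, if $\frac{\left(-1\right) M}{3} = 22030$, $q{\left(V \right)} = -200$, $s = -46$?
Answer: $- \frac{1}{66290} \approx -1.5085 \cdot 10^{-5}$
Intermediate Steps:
$M = -66090$ ($M = \left(-3\right) 22030 = -66090$)
$\frac{1}{M + q{\left(s \right)}} = \frac{1}{-66090 - 200} = \frac{1}{-66290} = - \frac{1}{66290}$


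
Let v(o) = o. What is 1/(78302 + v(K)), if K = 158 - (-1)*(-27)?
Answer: 1/78433 ≈ 1.2750e-5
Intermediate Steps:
K = 131 (K = 158 - 1*27 = 158 - 27 = 131)
1/(78302 + v(K)) = 1/(78302 + 131) = 1/78433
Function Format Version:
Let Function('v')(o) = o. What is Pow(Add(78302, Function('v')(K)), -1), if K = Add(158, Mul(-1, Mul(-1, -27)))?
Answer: Rational(1, 78433) ≈ 1.2750e-5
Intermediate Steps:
K = 131 (K = Add(158, Mul(-1, 27)) = Add(158, -27) = 131)
Pow(Add(78302, Function('v')(K)), -1) = Pow(Add(78302, 131), -1) = Pow(78433, -1) = Rational(1, 78433)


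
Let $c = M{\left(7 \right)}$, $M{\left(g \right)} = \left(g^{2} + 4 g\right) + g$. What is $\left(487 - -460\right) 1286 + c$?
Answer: $1217926$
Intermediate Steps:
$M{\left(g \right)} = g^{2} + 5 g$
$c = 84$ ($c = 7 \left(5 + 7\right) = 7 \cdot 12 = 84$)
$\left(487 - -460\right) 1286 + c = \left(487 - -460\right) 1286 + 84 = \left(487 + 460\right) 1286 + 84 = 947 \cdot 1286 + 84 = 1217842 + 84 = 1217926$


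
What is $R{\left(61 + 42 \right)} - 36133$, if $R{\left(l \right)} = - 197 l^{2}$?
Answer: $-2126106$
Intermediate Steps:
$R{\left(61 + 42 \right)} - 36133 = - 197 \left(61 + 42\right)^{2} - 36133 = - 197 \cdot 103^{2} - 36133 = \left(-197\right) 10609 - 36133 = -2089973 - 36133 = -2126106$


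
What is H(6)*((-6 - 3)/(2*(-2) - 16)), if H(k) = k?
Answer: 27/10 ≈ 2.7000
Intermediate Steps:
H(6)*((-6 - 3)/(2*(-2) - 16)) = 6*((-6 - 3)/(2*(-2) - 16)) = 6*(-9/(-4 - 16)) = 6*(-9/(-20)) = 6*(-9*(-1/20)) = 6*(9/20) = 27/10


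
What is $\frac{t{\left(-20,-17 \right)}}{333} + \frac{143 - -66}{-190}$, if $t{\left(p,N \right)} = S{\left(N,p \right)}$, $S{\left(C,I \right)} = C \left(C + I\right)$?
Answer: $\frac{71}{90} \approx 0.78889$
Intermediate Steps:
$t{\left(p,N \right)} = N \left(N + p\right)$
$\frac{t{\left(-20,-17 \right)}}{333} + \frac{143 - -66}{-190} = \frac{\left(-17\right) \left(-17 - 20\right)}{333} + \frac{143 - -66}{-190} = \left(-17\right) \left(-37\right) \frac{1}{333} + \left(143 + 66\right) \left(- \frac{1}{190}\right) = 629 \cdot \frac{1}{333} + 209 \left(- \frac{1}{190}\right) = \frac{17}{9} - \frac{11}{10} = \frac{71}{90}$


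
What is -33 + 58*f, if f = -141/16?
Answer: -4353/8 ≈ -544.13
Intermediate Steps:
f = -141/16 (f = -141*1/16 = -141/16 ≈ -8.8125)
-33 + 58*f = -33 + 58*(-141/16) = -33 - 4089/8 = -4353/8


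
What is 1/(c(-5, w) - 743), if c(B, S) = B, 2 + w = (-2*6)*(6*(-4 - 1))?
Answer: -1/748 ≈ -0.0013369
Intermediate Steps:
w = 358 (w = -2 + (-2*6)*(6*(-4 - 1)) = -2 - 72*(-5) = -2 - 12*(-30) = -2 + 360 = 358)
1/(c(-5, w) - 743) = 1/(-5 - 743) = 1/(-748) = -1/748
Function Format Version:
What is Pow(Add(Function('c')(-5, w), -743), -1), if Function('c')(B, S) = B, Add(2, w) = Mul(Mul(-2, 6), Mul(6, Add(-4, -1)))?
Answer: Rational(-1, 748) ≈ -0.0013369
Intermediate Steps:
w = 358 (w = Add(-2, Mul(Mul(-2, 6), Mul(6, Add(-4, -1)))) = Add(-2, Mul(-12, Mul(6, -5))) = Add(-2, Mul(-12, -30)) = Add(-2, 360) = 358)
Pow(Add(Function('c')(-5, w), -743), -1) = Pow(Add(-5, -743), -1) = Pow(-748, -1) = Rational(-1, 748)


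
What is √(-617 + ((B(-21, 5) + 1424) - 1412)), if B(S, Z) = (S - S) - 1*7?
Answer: 6*I*√17 ≈ 24.739*I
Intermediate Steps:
B(S, Z) = -7 (B(S, Z) = 0 - 7 = -7)
√(-617 + ((B(-21, 5) + 1424) - 1412)) = √(-617 + ((-7 + 1424) - 1412)) = √(-617 + (1417 - 1412)) = √(-617 + 5) = √(-612) = 6*I*√17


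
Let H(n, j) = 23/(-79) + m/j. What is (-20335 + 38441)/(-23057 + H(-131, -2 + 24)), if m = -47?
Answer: -31468228/40077285 ≈ -0.78519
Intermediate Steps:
H(n, j) = -23/79 - 47/j (H(n, j) = 23/(-79) - 47/j = 23*(-1/79) - 47/j = -23/79 - 47/j)
(-20335 + 38441)/(-23057 + H(-131, -2 + 24)) = (-20335 + 38441)/(-23057 + (-23/79 - 47/(-2 + 24))) = 18106/(-23057 + (-23/79 - 47/22)) = 18106/(-23057 - 4219/1738) = 18106/(-40077285/1738) = 18106*(-1738/40077285) = -31468228/40077285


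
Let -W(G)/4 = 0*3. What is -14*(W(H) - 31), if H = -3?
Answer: 434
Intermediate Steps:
W(G) = 0 (W(G) = -0*3 = -4*0 = 0)
-14*(W(H) - 31) = -14*(0 - 31) = -14*(-31) = 434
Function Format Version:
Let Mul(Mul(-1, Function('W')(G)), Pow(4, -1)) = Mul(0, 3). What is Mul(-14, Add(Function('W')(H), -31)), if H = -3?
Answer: 434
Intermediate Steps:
Function('W')(G) = 0 (Function('W')(G) = Mul(-4, Mul(0, 3)) = Mul(-4, 0) = 0)
Mul(-14, Add(Function('W')(H), -31)) = Mul(-14, Add(0, -31)) = Mul(-14, -31) = 434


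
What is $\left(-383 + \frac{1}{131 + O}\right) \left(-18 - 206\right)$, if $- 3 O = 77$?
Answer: $\frac{6777400}{79} \approx 85790.0$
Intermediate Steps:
$O = - \frac{77}{3}$ ($O = \left(- \frac{1}{3}\right) 77 = - \frac{77}{3} \approx -25.667$)
$\left(-383 + \frac{1}{131 + O}\right) \left(-18 - 206\right) = \left(-383 + \frac{1}{131 - \frac{77}{3}}\right) \left(-18 - 206\right) = \left(-383 + \frac{1}{\frac{316}{3}}\right) \left(-224\right) = \left(-383 + \frac{3}{316}\right) \left(-224\right) = \left(- \frac{121025}{316}\right) \left(-224\right) = \frac{6777400}{79}$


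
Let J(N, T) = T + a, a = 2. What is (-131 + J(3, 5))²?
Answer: 15376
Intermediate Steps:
J(N, T) = 2 + T (J(N, T) = T + 2 = 2 + T)
(-131 + J(3, 5))² = (-131 + (2 + 5))² = (-131 + 7)² = (-124)² = 15376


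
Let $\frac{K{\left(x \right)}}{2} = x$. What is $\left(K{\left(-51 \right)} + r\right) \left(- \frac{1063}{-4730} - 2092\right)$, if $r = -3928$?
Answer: $\frac{3987321091}{473} \approx 8.4299 \cdot 10^{6}$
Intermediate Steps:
$K{\left(x \right)} = 2 x$
$\left(K{\left(-51 \right)} + r\right) \left(- \frac{1063}{-4730} - 2092\right) = \left(2 \left(-51\right) - 3928\right) \left(- \frac{1063}{-4730} - 2092\right) = \left(-102 - 3928\right) \left(\left(-1063\right) \left(- \frac{1}{4730}\right) - 2092\right) = - 4030 \left(\frac{1063}{4730} - 2092\right) = \left(-4030\right) \left(- \frac{9894097}{4730}\right) = \frac{3987321091}{473}$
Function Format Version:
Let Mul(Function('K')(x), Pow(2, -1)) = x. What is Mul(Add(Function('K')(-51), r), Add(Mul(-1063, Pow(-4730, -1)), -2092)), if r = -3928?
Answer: Rational(3987321091, 473) ≈ 8.4299e+6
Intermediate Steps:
Function('K')(x) = Mul(2, x)
Mul(Add(Function('K')(-51), r), Add(Mul(-1063, Pow(-4730, -1)), -2092)) = Mul(Add(Mul(2, -51), -3928), Add(Mul(-1063, Pow(-4730, -1)), -2092)) = Mul(Add(-102, -3928), Add(Mul(-1063, Rational(-1, 4730)), -2092)) = Mul(-4030, Add(Rational(1063, 4730), -2092)) = Mul(-4030, Rational(-9894097, 4730)) = Rational(3987321091, 473)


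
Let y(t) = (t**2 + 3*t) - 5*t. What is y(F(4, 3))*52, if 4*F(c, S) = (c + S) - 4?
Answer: -195/4 ≈ -48.750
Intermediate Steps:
F(c, S) = -1 + S/4 + c/4 (F(c, S) = ((c + S) - 4)/4 = ((S + c) - 4)/4 = (-4 + S + c)/4 = -1 + S/4 + c/4)
y(t) = t**2 - 2*t
y(F(4, 3))*52 = ((-1 + (1/4)*3 + (1/4)*4)*(-2 + (-1 + (1/4)*3 + (1/4)*4)))*52 = ((-1 + 3/4 + 1)*(-2 + (-1 + 3/4 + 1)))*52 = (3*(-2 + 3/4)/4)*52 = ((3/4)*(-5/4))*52 = -15/16*52 = -195/4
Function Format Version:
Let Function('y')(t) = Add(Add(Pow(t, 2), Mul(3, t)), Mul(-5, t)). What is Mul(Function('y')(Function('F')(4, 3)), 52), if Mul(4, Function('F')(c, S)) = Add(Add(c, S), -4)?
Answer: Rational(-195, 4) ≈ -48.750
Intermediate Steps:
Function('F')(c, S) = Add(-1, Mul(Rational(1, 4), S), Mul(Rational(1, 4), c)) (Function('F')(c, S) = Mul(Rational(1, 4), Add(Add(c, S), -4)) = Mul(Rational(1, 4), Add(Add(S, c), -4)) = Mul(Rational(1, 4), Add(-4, S, c)) = Add(-1, Mul(Rational(1, 4), S), Mul(Rational(1, 4), c)))
Function('y')(t) = Add(Pow(t, 2), Mul(-2, t))
Mul(Function('y')(Function('F')(4, 3)), 52) = Mul(Mul(Add(-1, Mul(Rational(1, 4), 3), Mul(Rational(1, 4), 4)), Add(-2, Add(-1, Mul(Rational(1, 4), 3), Mul(Rational(1, 4), 4)))), 52) = Mul(Mul(Add(-1, Rational(3, 4), 1), Add(-2, Add(-1, Rational(3, 4), 1))), 52) = Mul(Mul(Rational(3, 4), Add(-2, Rational(3, 4))), 52) = Mul(Mul(Rational(3, 4), Rational(-5, 4)), 52) = Mul(Rational(-15, 16), 52) = Rational(-195, 4)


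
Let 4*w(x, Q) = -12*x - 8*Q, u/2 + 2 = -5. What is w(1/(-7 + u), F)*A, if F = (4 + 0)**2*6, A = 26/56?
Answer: -17459/196 ≈ -89.077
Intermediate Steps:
u = -14 (u = -4 + 2*(-5) = -4 - 10 = -14)
A = 13/28 (A = 26*(1/56) = 13/28 ≈ 0.46429)
F = 96 (F = 4**2*6 = 16*6 = 96)
w(x, Q) = -3*x - 2*Q (w(x, Q) = (-12*x - 8*Q)/4 = -3*x - 2*Q)
w(1/(-7 + u), F)*A = (-3/(-7 - 14) - 2*96)*(13/28) = (-3/(-21) - 192)*(13/28) = (-3*(-1/21) - 192)*(13/28) = (1/7 - 192)*(13/28) = -1343/7*13/28 = -17459/196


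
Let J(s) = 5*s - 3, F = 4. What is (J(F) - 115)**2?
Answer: 9604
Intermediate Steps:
J(s) = -3 + 5*s
(J(F) - 115)**2 = ((-3 + 5*4) - 115)**2 = ((-3 + 20) - 115)**2 = (17 - 115)**2 = (-98)**2 = 9604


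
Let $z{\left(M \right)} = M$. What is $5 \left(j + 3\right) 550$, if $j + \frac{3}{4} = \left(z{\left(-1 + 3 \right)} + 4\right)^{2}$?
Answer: $\frac{210375}{2} \approx 1.0519 \cdot 10^{5}$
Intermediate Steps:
$j = \frac{141}{4}$ ($j = - \frac{3}{4} + \left(\left(-1 + 3\right) + 4\right)^{2} = - \frac{3}{4} + \left(2 + 4\right)^{2} = - \frac{3}{4} + 6^{2} = - \frac{3}{4} + 36 = \frac{141}{4} \approx 35.25$)
$5 \left(j + 3\right) 550 = 5 \left(\frac{141}{4} + 3\right) 550 = 5 \cdot \frac{153}{4} \cdot 550 = \frac{765}{4} \cdot 550 = \frac{210375}{2}$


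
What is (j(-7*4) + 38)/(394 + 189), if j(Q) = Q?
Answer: 10/583 ≈ 0.017153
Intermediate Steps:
(j(-7*4) + 38)/(394 + 189) = (-7*4 + 38)/(394 + 189) = (-28 + 38)/583 = 10*(1/583) = 10/583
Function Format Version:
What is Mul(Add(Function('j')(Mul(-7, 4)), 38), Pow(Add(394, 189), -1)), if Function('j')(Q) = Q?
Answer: Rational(10, 583) ≈ 0.017153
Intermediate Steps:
Mul(Add(Function('j')(Mul(-7, 4)), 38), Pow(Add(394, 189), -1)) = Mul(Add(Mul(-7, 4), 38), Pow(Add(394, 189), -1)) = Mul(Add(-28, 38), Pow(583, -1)) = Mul(10, Rational(1, 583)) = Rational(10, 583)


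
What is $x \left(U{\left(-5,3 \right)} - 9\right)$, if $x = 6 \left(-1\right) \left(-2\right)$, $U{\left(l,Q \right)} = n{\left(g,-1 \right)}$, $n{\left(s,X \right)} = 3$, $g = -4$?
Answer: $-72$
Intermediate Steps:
$U{\left(l,Q \right)} = 3$
$x = 12$ ($x = \left(-6\right) \left(-2\right) = 12$)
$x \left(U{\left(-5,3 \right)} - 9\right) = 12 \left(3 - 9\right) = 12 \left(-6\right) = -72$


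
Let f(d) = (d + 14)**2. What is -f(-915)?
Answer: -811801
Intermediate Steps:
f(d) = (14 + d)**2
-f(-915) = -(14 - 915)**2 = -1*(-901)**2 = -1*811801 = -811801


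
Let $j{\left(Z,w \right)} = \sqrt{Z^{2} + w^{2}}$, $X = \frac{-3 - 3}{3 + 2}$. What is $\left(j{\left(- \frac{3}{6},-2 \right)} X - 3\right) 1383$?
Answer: $-4149 - \frac{4149 \sqrt{17}}{5} \approx -7570.4$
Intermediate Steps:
$X = - \frac{6}{5} \approx -1.2$
$\left(j{\left(- \frac{3}{6},-2 \right)} X - 3\right) 1383 = \left(\sqrt{\left(- \frac{3}{6}\right)^{2} + \left(-2\right)^{2}} \left(- \frac{6}{5}\right) - 3\right) 1383 = \left(\sqrt{\left(\left(-3\right) \frac{1}{6}\right)^{2} + 4} \left(- \frac{6}{5}\right) - 3\right) 1383 = \left(\sqrt{\left(- \frac{1}{2}\right)^{2} + 4} \left(- \frac{6}{5}\right) - 3\right) 1383 = \left(\sqrt{\frac{1}{4} + 4} \left(- \frac{6}{5}\right) - 3\right) 1383 = \left(\sqrt{\frac{17}{4}} \left(- \frac{6}{5}\right) - 3\right) 1383 = \left(\frac{\sqrt{17}}{2} \left(- \frac{6}{5}\right) - 3\right) 1383 = \left(- \frac{3 \sqrt{17}}{5} - 3\right) 1383 = \left(-3 - \frac{3 \sqrt{17}}{5}\right) 1383 = -4149 - \frac{4149 \sqrt{17}}{5}$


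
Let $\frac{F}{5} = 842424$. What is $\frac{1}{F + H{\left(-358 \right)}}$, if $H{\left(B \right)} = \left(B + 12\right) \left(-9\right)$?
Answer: $\frac{1}{4215234} \approx 2.3723 \cdot 10^{-7}$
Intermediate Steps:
$F = 4212120$ ($F = 5 \cdot 842424 = 4212120$)
$H{\left(B \right)} = -108 - 9 B$ ($H{\left(B \right)} = \left(12 + B\right) \left(-9\right) = -108 - 9 B$)
$\frac{1}{F + H{\left(-358 \right)}} = \frac{1}{4212120 - -3114} = \frac{1}{4212120 + \left(-108 + 3222\right)} = \frac{1}{4212120 + 3114} = \frac{1}{4215234}$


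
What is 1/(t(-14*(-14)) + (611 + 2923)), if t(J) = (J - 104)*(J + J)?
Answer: 1/39598 ≈ 2.5254e-5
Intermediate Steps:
t(J) = 2*J*(-104 + J) (t(J) = (-104 + J)*(2*J) = 2*J*(-104 + J))
1/(t(-14*(-14)) + (611 + 2923)) = 1/(2*(-14*(-14))*(-104 - 14*(-14)) + (611 + 2923)) = 1/(2*196*(-104 + 196) + 3534) = 1/(2*196*92 + 3534) = 1/(36064 + 3534) = 1/39598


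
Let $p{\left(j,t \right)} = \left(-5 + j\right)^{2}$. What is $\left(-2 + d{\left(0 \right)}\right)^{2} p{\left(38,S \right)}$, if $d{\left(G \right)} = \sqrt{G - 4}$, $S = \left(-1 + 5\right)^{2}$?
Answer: $- 8712 i \approx - 8712.0 i$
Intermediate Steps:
$S = 16$ ($S = 4^{2} = 16$)
$d{\left(G \right)} = \sqrt{-4 + G}$
$\left(-2 + d{\left(0 \right)}\right)^{2} p{\left(38,S \right)} = \left(-2 + \sqrt{-4 + 0}\right)^{2} \left(-5 + 38\right)^{2} = \left(-2 + \sqrt{-4}\right)^{2} \cdot 33^{2} = \left(-2 + 2 i\right)^{2} \cdot 1089 = 1089 \left(-2 + 2 i\right)^{2}$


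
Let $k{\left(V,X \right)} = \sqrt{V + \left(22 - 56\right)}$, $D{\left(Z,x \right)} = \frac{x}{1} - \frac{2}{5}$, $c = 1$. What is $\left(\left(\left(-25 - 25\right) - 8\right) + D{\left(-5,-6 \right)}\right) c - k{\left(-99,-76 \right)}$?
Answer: $- \frac{322}{5} - i \sqrt{133} \approx -64.4 - 11.533 i$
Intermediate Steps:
$D{\left(Z,x \right)} = - \frac{2}{5} + x$ ($D{\left(Z,x \right)} = x 1 - \frac{2}{5} = x - \frac{2}{5} = - \frac{2}{5} + x$)
$k{\left(V,X \right)} = \sqrt{-34 + V}$ ($k{\left(V,X \right)} = \sqrt{V - 34} = \sqrt{-34 + V}$)
$\left(\left(\left(-25 - 25\right) - 8\right) + D{\left(-5,-6 \right)}\right) c - k{\left(-99,-76 \right)} = \left(\left(\left(-25 - 25\right) - 8\right) - \frac{32}{5}\right) 1 - \sqrt{-34 - 99} = \left(\left(-50 - 8\right) - \frac{32}{5}\right) 1 - \sqrt{-133} = \left(-58 - \frac{32}{5}\right) 1 - i \sqrt{133} = \left(- \frac{322}{5}\right) 1 - i \sqrt{133} = - \frac{322}{5} - i \sqrt{133}$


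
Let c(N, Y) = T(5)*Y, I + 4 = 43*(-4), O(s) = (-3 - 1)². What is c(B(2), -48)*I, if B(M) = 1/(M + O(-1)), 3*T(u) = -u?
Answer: -14080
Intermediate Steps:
O(s) = 16 (O(s) = (-4)² = 16)
T(u) = -u/3 (T(u) = (-u)/3 = -u/3)
I = -176 (I = -4 + 43*(-4) = -4 - 172 = -176)
B(M) = 1/(16 + M) (B(M) = 1/(M + 16) = 1/(16 + M))
c(N, Y) = -5*Y/3 (c(N, Y) = (-⅓*5)*Y = -5*Y/3)
c(B(2), -48)*I = -5/3*(-48)*(-176) = 80*(-176) = -14080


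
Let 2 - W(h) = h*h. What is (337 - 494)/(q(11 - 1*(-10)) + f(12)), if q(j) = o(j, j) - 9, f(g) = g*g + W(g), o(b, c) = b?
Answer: -157/14 ≈ -11.214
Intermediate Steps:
W(h) = 2 - h**2 (W(h) = 2 - h*h = 2 - h**2)
f(g) = 2 (f(g) = g*g + (2 - g**2) = g**2 + (2 - g**2) = 2)
q(j) = -9 + j (q(j) = j - 9 = -9 + j)
(337 - 494)/(q(11 - 1*(-10)) + f(12)) = (337 - 494)/((-9 + (11 - 1*(-10))) + 2) = -157/((-9 + (11 + 10)) + 2) = -157/((-9 + 21) + 2) = -157/(12 + 2) = -157/14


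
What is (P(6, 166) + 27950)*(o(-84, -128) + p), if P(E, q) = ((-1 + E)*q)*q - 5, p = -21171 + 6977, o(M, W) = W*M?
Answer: -570425450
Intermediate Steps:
o(M, W) = M*W
p = -14194
P(E, q) = -5 + q**2*(-1 + E) (P(E, q) = (q*(-1 + E))*q - 5 = q**2*(-1 + E) - 5 = -5 + q**2*(-1 + E))
(P(6, 166) + 27950)*(o(-84, -128) + p) = ((-5 - 1*166**2 + 6*166**2) + 27950)*(-84*(-128) - 14194) = ((-5 - 1*27556 + 6*27556) + 27950)*(10752 - 14194) = ((-5 - 27556 + 165336) + 27950)*(-3442) = (137775 + 27950)*(-3442) = 165725*(-3442) = -570425450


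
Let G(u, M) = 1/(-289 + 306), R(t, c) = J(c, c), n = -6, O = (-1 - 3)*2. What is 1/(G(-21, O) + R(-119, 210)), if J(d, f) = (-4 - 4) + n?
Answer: -17/237 ≈ -0.071730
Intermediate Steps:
O = -8 (O = -4*2 = -8)
J(d, f) = -14 (J(d, f) = (-4 - 4) - 6 = -8 - 6 = -14)
R(t, c) = -14
G(u, M) = 1/17
1/(G(-21, O) + R(-119, 210)) = 1/(1/17 - 14) = 1/(-237/17) = -17/237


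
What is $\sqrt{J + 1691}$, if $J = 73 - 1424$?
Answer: $2 \sqrt{85} \approx 18.439$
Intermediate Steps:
$J = -1351$ ($J = 73 - 1424 = -1351$)
$\sqrt{J + 1691} = \sqrt{-1351 + 1691} = \sqrt{340} = 2 \sqrt{85}$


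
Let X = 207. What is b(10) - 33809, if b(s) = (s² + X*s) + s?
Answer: -31629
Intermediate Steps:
b(s) = s² + 208*s (b(s) = (s² + 207*s) + s = s² + 208*s)
b(10) - 33809 = 10*(208 + 10) - 33809 = 10*218 - 33809 = 2180 - 33809 = -31629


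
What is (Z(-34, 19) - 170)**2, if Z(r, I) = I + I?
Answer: 17424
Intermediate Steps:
Z(r, I) = 2*I
(Z(-34, 19) - 170)**2 = (2*19 - 170)**2 = (38 - 170)**2 = (-132)**2 = 17424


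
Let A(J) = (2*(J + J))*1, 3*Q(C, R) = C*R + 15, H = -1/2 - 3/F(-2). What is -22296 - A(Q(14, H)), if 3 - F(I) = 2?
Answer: -66752/3 ≈ -22251.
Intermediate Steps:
F(I) = 1 (F(I) = 3 - 1*2 = 3 - 2 = 1)
H = -7/2 (H = -1/2 - 3/1 = -1*1/2 - 3*1 = -1/2 - 3 = -7/2 ≈ -3.5000)
Q(C, R) = 5 + C*R/3 (Q(C, R) = (C*R + 15)/3 = (15 + C*R)/3 = 5 + C*R/3)
A(J) = 4*J (A(J) = (2*(2*J))*1 = (4*J)*1 = 4*J)
-22296 - A(Q(14, H)) = -22296 - 4*(5 + (1/3)*14*(-7/2)) = -22296 - 4*(5 - 49/3) = -22296 - 4*(-34)/3 = -22296 - 1*(-136/3) = -22296 + 136/3 = -66752/3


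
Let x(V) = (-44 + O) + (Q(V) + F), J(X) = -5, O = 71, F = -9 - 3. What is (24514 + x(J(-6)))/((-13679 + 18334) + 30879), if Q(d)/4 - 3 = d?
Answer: 24521/35534 ≈ 0.69007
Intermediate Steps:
F = -12
Q(d) = 12 + 4*d
x(V) = 27 + 4*V (x(V) = (-44 + 71) + ((12 + 4*V) - 12) = 27 + 4*V)
(24514 + x(J(-6)))/((-13679 + 18334) + 30879) = (24514 + (27 + 4*(-5)))/((-13679 + 18334) + 30879) = (24514 + (27 - 20))/(4655 + 30879) = (24514 + 7)/35534 = 24521*(1/35534) = 24521/35534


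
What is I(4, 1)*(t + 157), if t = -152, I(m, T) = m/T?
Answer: 20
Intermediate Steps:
I(4, 1)*(t + 157) = (4/1)*(-152 + 157) = (4*1)*5 = 4*5 = 20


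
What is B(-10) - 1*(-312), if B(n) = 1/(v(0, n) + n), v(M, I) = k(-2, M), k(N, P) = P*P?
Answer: 3119/10 ≈ 311.90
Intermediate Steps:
k(N, P) = P²
v(M, I) = M²
B(n) = 1/n (B(n) = 1/(0² + n) = 1/(0 + n) = 1/n)
B(-10) - 1*(-312) = 1/(-10) - 1*(-312) = -⅒ + 312 = 3119/10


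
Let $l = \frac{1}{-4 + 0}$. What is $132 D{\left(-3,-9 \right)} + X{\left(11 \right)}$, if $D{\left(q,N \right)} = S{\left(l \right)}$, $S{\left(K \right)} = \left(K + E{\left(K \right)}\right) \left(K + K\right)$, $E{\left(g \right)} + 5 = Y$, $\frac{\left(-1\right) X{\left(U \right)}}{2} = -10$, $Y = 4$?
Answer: $\frac{205}{2} \approx 102.5$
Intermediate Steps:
$X{\left(U \right)} = 20$ ($X{\left(U \right)} = \left(-2\right) \left(-10\right) = 20$)
$E{\left(g \right)} = -1$ ($E{\left(g \right)} = -5 + 4 = -1$)
$l = - \frac{1}{4}$ ($l = \frac{1}{-4} = - \frac{1}{4} \approx -0.25$)
$S{\left(K \right)} = 2 K \left(-1 + K\right)$ ($S{\left(K \right)} = \left(K - 1\right) \left(K + K\right) = \left(-1 + K\right) 2 K = 2 K \left(-1 + K\right)$)
$D{\left(q,N \right)} = \frac{5}{8}$ ($D{\left(q,N \right)} = 2 \left(- \frac{1}{4}\right) \left(-1 - \frac{1}{4}\right) = 2 \left(- \frac{1}{4}\right) \left(- \frac{5}{4}\right) = \frac{5}{8}$)
$132 D{\left(-3,-9 \right)} + X{\left(11 \right)} = 132 \cdot \frac{5}{8} + 20 = \frac{165}{2} + 20 = \frac{205}{2}$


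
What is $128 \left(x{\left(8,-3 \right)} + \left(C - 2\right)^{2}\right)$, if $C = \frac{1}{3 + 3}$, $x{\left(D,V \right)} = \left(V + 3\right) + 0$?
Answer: $\frac{3872}{9} \approx 430.22$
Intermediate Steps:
$x{\left(D,V \right)} = 3 + V$ ($x{\left(D,V \right)} = \left(3 + V\right) + 0 = 3 + V$)
$C = \frac{1}{6} \approx 0.16667$
$128 \left(x{\left(8,-3 \right)} + \left(C - 2\right)^{2}\right) = 128 \left(\left(3 - 3\right) + \left(\frac{1}{6} - 2\right)^{2}\right) = 128 \left(0 + \left(- \frac{11}{6}\right)^{2}\right) = 128 \left(0 + \frac{121}{36}\right) = 128 \cdot \frac{121}{36} = \frac{3872}{9}$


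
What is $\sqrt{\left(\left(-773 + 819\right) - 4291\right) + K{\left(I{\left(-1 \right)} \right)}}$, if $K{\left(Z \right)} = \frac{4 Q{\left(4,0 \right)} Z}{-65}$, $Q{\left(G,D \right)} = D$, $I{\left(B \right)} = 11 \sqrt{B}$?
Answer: $i \sqrt{4245} \approx 65.154 i$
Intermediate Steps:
$K{\left(Z \right)} = 0$ ($K{\left(Z \right)} = \frac{4 \cdot 0 Z}{-65} = 0 Z \left(- \frac{1}{65}\right) = 0 \left(- \frac{1}{65}\right) = 0$)
$\sqrt{\left(\left(-773 + 819\right) - 4291\right) + K{\left(I{\left(-1 \right)} \right)}} = \sqrt{\left(\left(-773 + 819\right) - 4291\right) + 0} = \sqrt{\left(46 - 4291\right) + 0} = \sqrt{-4245 + 0} = \sqrt{-4245} = i \sqrt{4245}$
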